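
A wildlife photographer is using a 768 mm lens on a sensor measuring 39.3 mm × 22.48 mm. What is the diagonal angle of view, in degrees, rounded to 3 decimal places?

Sensor diagonal = √(39.3² + 22.48²) = √2049.8404 ≈ 45.2752 mm.
Angle of view α = 2·arctan(d/2f) with d = 45.2752 mm and f = 768 mm.
d/2f = 0.02948; arctan(0.02948) ≈ 1.6884°, so α ≈ 3.3767°.

3.377°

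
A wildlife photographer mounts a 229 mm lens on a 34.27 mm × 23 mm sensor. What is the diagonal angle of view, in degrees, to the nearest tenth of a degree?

Sensor diagonal = √(34.27² + 23²) = √1703.4329 ≈ 41.2727 mm.
Angle of view α = 2·arctan(d/2f) with d = 41.2727 mm and f = 229 mm.
d/2f = 0.09011; arctan(0.09011) ≈ 5.1493°, so α ≈ 10.2986°.

10.3°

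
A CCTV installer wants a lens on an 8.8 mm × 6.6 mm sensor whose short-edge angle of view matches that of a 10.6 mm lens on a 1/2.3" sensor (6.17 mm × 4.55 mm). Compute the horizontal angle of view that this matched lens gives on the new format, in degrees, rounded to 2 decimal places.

Equal short-edge AOV ⇒ f₂ = f₁ · 6.6/4.55 = 10.6 × 1.45055 ≈ 15.3758 mm.
Horizontal AOV on the new format = 2·arctan(8.8 / (2 × 15.3758)) = 2·arctan(0.28616) ≈ 31.9384°.

31.94°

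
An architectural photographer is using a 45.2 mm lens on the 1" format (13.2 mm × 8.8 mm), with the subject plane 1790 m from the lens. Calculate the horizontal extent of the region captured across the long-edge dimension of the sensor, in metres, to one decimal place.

dₒ: 1790 m = 1.79e+06 mm.
Similar triangles through the lens centre give W/dₒ = w/dᵢ; with 1/f = 1/dₒ + 1/dᵢ this gives W = w·(dₒ − f)/f.
W = 13.2 mm × (1.79e+06 − 45.2) / 45.2 = 13.2 × 39600.7699 ≈ 522730.163 mm = 522.73 m.

522.7 m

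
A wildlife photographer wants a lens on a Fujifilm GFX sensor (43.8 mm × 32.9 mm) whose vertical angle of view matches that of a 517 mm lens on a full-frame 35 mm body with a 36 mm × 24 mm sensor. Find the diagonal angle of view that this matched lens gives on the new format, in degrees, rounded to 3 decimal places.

Equal vertical AOV ⇒ f₂ = f₁ · 32.9/24 = 517 × 1.37083 ≈ 708.7208 mm.
Sensor diagonal = √(43.8² + 32.9²) = √3000.8500 ≈ 54.7800 mm.
Diagonal AOV on the new format = 2·arctan(54.7800 / (2 × 708.7208)) = 2·arctan(0.03865) ≈ 4.4264°.

4.426°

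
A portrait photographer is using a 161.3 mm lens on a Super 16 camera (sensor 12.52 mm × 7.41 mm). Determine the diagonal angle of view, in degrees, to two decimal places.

Sensor diagonal = √(12.52² + 7.41²) = √211.6585 ≈ 14.5485 mm.
Angle of view α = 2·arctan(d/2f) with d = 14.5485 mm and f = 161.3 mm.
d/2f = 0.04510; arctan(0.04510) ≈ 2.5822°, so α ≈ 5.1643°.

5.16°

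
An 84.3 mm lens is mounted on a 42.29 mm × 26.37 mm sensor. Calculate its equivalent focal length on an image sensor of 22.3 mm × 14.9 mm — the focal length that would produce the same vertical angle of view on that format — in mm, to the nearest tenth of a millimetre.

Equal angle of view means equal height/f ratio, so f₂ = f₁ · (height₂/height₁) = 84.3 × 14.9/26.37.
f₂ = 84.3 × 0.56504 ≈ 47.633 mm.

47.6 mm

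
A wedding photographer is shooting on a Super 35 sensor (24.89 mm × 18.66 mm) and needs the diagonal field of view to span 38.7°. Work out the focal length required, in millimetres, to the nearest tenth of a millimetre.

44.3 mm

Sensor diagonal = √(24.89² + 18.66²) = √967.7077 ≈ 31.1080 mm.
From α = 2·arctan(d/2f) we get f = d / (2·tan(α/2)).
With d = 31.1080 mm and α/2 = 19.35°, tan(α/2) ≈ 0.35118, so f ≈ 31.1080 / 0.70235 ≈ 44.2913 mm.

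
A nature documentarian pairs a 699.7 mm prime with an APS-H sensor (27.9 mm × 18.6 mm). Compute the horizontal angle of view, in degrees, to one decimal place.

Angle of view α = 2·arctan(w/2f) with w = 27.9 mm and f = 699.7 mm.
w/2f = 0.01994; arctan(0.01994) ≈ 1.1422°, so α ≈ 2.2843°.

2.3°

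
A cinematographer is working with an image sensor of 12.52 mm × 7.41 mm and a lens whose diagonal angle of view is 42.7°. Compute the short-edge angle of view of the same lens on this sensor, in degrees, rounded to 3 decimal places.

Sensor diagonal = √(12.52² + 7.41²) = √211.6585 ≈ 14.5485 mm.
From the diagonal AOV: f = 14.5485 / (2·tan(21.35°)) = 14.5485 / 0.78178 ≈ 18.6095 mm.
Short-edge AOV = 2·arctan(7.41 / (2 × 18.6095)) = 2·arctan(0.19909) ≈ 22.5198°.

22.520°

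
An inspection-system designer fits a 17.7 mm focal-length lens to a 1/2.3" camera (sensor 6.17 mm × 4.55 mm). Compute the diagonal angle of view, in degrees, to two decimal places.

Sensor diagonal = √(6.17² + 4.55²) = √58.7714 ≈ 7.6663 mm.
Angle of view α = 2·arctan(d/2f) with d = 7.6663 mm and f = 17.7 mm.
d/2f = 0.21656; arctan(0.21656) ≈ 12.2193°, so α ≈ 24.4387°.

24.44°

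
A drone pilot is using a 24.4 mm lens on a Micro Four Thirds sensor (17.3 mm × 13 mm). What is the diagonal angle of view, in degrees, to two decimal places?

47.83°

Sensor diagonal = √(17.3² + 13²) = √468.2900 ≈ 21.6400 mm.
Angle of view α = 2·arctan(d/2f) with d = 21.6400 mm and f = 24.4 mm.
d/2f = 0.44344; arctan(0.44344) ≈ 23.9145°, so α ≈ 47.8291°.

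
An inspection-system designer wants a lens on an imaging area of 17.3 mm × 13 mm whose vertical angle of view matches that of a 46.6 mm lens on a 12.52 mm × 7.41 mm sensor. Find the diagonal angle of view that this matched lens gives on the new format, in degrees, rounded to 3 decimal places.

15.078°

Equal vertical AOV ⇒ f₂ = f₁ · 13/7.41 = 46.6 × 1.75439 ≈ 81.7544 mm.
Sensor diagonal = √(17.3² + 13²) = √468.2900 ≈ 21.6400 mm.
Diagonal AOV on the new format = 2·arctan(21.6400 / (2 × 81.7544)) = 2·arctan(0.13235) ≈ 15.0783°.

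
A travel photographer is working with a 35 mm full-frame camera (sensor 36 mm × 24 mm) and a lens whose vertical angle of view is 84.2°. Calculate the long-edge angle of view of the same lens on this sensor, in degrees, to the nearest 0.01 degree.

From the vertical AOV: f = 24 / (2·tan(42.1°)) = 24 / 1.80714 ≈ 13.2807 mm.
Long-edge AOV = 2·arctan(36 / (2 × 13.2807)) = 2·arctan(1.35535) ≈ 107.1591°.

107.16°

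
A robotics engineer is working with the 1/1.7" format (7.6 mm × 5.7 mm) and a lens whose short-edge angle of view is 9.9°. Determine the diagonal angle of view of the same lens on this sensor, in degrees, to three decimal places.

16.428°

From the short-edge AOV: f = 5.7 / (2·tan(4.95°)) = 5.7 / 0.17322 ≈ 32.9064 mm.
Sensor diagonal = √(7.6² + 5.7²) = √90.2500 ≈ 9.5000 mm.
Diagonal AOV = 2·arctan(9.5000 / (2 × 32.9064)) = 2·arctan(0.14435) ≈ 16.4277°.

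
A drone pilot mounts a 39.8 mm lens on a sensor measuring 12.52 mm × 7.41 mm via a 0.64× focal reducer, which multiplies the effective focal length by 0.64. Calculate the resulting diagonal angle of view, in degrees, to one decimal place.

Effective focal length f = 39.8 × 0.64 = 25.472 mm.
Sensor diagonal = √(12.52² + 7.41²) = √211.6585 ≈ 14.5485 mm.
α = 2·arctan(14.548 / (2 × 25.472)) = 2·arctan(0.28558) ≈ 31.8764°.

31.9°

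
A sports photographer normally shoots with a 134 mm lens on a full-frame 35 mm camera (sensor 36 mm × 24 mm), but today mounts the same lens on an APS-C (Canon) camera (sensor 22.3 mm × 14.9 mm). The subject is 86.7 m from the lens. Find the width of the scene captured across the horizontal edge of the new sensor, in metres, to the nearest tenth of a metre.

The focal length stays 134 mm; the relevant sensor dimension is now w = 22.3 mm. Object distance dₒ = 86.7 m = 86700 mm.
Thin-lens field width W = w·(dₒ − f)/f = 22.3 × (86700 − 134)/134 ≈ 14406.133 mm = 14.4061 m.

14.4 m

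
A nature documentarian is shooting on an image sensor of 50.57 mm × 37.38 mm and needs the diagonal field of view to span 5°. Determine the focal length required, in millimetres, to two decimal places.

Sensor diagonal = √(50.57² + 37.38²) = √3954.5893 ≈ 62.8855 mm.
From α = 2·arctan(d/2f) we get f = d / (2·tan(α/2)).
With d = 62.8855 mm and α/2 = 2.5°, tan(α/2) ≈ 0.04366, so f ≈ 62.8855 / 0.08732 ≈ 720.1577 mm.

720.16 mm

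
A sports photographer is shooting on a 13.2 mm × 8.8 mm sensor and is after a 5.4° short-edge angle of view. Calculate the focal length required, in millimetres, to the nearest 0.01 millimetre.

93.30 mm

From α = 2·arctan(h/2f) we get f = h / (2·tan(α/2)).
With h = 8.8 mm and α/2 = 2.7°, tan(α/2) ≈ 0.04716, so f ≈ 8.8 / 0.09432 ≈ 93.3018 mm.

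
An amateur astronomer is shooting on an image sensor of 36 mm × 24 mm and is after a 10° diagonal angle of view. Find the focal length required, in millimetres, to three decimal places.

Sensor diagonal = √(36² + 24²) = √1872.0000 ≈ 43.2666 mm.
From α = 2·arctan(d/2f) we get f = d / (2·tan(α/2)).
With d = 43.2666 mm and α/2 = 5°, tan(α/2) ≈ 0.08749, so f ≈ 43.2666 / 0.17498 ≈ 247.2698 mm.

247.270 mm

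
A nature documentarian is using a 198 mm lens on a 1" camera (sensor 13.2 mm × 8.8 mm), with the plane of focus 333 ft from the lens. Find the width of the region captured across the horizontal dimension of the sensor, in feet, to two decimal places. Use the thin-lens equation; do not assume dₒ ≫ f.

dₒ: 333 ft × 304.8 mm/ft = 101498.40 mm.
Similar triangles through the lens centre give W/dₒ = w/dᵢ; with 1/f = 1/dₒ + 1/dᵢ this gives W = w·(dₒ − f)/f.
W = 13.2 mm × (101498 − 198) / 198 = 13.2 × 511.6182 ≈ 6753.360 mm = 6753.360/304.8 ft = 22.1567 ft.

22.16 ft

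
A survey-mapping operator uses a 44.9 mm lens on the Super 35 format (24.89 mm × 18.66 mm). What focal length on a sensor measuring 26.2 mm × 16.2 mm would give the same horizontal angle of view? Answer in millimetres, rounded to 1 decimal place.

Equal angle of view means equal width/f ratio, so f₂ = f₁ · (width₂/width₁) = 44.9 × 26.2/24.89.
f₂ = 44.9 × 1.05263 ≈ 47.263 mm.

47.3 mm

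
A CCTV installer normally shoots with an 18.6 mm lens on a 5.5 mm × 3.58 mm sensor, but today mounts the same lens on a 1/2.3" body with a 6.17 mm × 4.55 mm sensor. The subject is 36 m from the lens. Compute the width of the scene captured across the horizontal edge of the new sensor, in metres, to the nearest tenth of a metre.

11.9 m

The focal length stays 18.6 mm; the relevant sensor dimension is now w = 6.17 mm. Object distance dₒ = 36 m = 36000 mm.
Thin-lens field width W = w·(dₒ − f)/f = 6.17 × (36000 − 18.6)/18.6 ≈ 11935.765 mm = 11.9358 m.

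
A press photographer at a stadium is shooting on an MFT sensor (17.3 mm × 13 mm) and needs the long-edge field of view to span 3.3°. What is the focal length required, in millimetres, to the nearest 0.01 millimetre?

300.29 mm

From α = 2·arctan(w/2f) we get f = w / (2·tan(α/2)).
With w = 17.3 mm and α/2 = 1.65°, tan(α/2) ≈ 0.02881, so f ≈ 17.3 / 0.05761 ≈ 300.2857 mm.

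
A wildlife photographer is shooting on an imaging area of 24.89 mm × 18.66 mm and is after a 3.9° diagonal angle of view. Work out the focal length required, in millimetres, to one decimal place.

Sensor diagonal = √(24.89² + 18.66²) = √967.7077 ≈ 31.1080 mm.
From α = 2·arctan(d/2f) we get f = d / (2·tan(α/2)).
With d = 31.1080 mm and α/2 = 1.95°, tan(α/2) ≈ 0.03405, so f ≈ 31.1080 / 0.06809 ≈ 456.8382 mm.

456.8 mm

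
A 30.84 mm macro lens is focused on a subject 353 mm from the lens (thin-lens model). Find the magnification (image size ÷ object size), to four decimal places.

0.0957×

Thin lens: 1/f = 1/dₒ + 1/dᵢ → 1/dᵢ = 1/30.84 − 1/353 = 0.0295926 mm⁻¹, so dᵢ ≈ 33.7923 mm.
Magnification m = dᵢ/dₒ = 33.7923/353 ≈ 0.09573.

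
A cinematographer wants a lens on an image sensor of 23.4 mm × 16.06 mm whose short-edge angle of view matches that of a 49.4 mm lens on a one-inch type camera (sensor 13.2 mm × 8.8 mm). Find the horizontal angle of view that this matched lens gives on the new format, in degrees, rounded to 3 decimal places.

Equal short-edge AOV ⇒ f₂ = f₁ · 16.06/8.8 = 49.4 × 1.82500 ≈ 90.1550 mm.
Horizontal AOV on the new format = 2·arctan(23.4 / (2 × 90.1550)) = 2·arctan(0.12978) ≈ 14.7886°.

14.789°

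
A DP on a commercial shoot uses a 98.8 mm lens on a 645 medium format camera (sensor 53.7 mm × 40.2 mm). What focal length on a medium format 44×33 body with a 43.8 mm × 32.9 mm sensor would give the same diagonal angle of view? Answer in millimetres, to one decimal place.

80.7 mm

Sensor diagonal = √(53.7² + 40.2²) = √4499.7300 ≈ 67.0800 mm.
Sensor diagonal = √(43.8² + 32.9²) = √3000.8500 ≈ 54.7800 mm.
Equal angle of view means equal diagonal/f ratio, so f₂ = f₁ · (diagonal₂/diagonal₁) = 98.8 × 54.7800/67.0800.
f₂ = 98.8 × 0.81664 ≈ 80.684 mm.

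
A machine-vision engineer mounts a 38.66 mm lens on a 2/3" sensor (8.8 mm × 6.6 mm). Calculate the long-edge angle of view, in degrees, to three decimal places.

Angle of view α = 2·arctan(w/2f) with w = 8.8 mm and f = 38.66 mm.
w/2f = 0.11381; arctan(0.11381) ≈ 6.4930°, so α ≈ 12.9861°.

12.986°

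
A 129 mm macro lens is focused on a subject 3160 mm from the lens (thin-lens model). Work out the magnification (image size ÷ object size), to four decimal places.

0.0426×

Thin lens: 1/f = 1/dₒ + 1/dᵢ → 1/dᵢ = 1/129 − 1/3160 = 0.0074355 mm⁻¹, so dᵢ ≈ 134.4903 mm.
Magnification m = dᵢ/dₒ = 134.4903/3160 ≈ 0.04256.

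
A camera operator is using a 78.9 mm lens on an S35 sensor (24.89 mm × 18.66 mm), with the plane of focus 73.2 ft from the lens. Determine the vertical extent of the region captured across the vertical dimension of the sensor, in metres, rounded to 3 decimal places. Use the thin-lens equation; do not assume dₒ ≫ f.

dₒ: 73.2 ft × 304.8 mm/ft = 22311.36 mm.
Similar triangles through the lens centre give W/dₒ = h/dᵢ; with 1/f = 1/dₒ + 1/dᵢ this gives W = h·(dₒ − f)/f.
W = 18.66 mm × (22311.4 − 78.9) / 78.9 = 18.66 × 281.7802 ≈ 5258.019 mm = 5.25802 m.

5.258 m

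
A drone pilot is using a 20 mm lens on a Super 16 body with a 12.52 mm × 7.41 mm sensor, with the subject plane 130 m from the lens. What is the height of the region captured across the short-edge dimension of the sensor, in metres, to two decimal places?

dₒ: 130 m = 130000 mm.
Similar triangles through the lens centre give W/dₒ = h/dᵢ; with 1/f = 1/dₒ + 1/dᵢ this gives W = h·(dₒ − f)/f.
W = 7.41 mm × (130000 − 20) / 20 = 7.41 × 6499.0000 ≈ 48157.590 mm = 48.1576 m.

48.16 m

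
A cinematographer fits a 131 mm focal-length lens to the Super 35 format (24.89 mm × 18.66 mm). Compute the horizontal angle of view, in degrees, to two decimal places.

10.85°

Angle of view α = 2·arctan(w/2f) with w = 24.89 mm and f = 131 mm.
w/2f = 0.09500; arctan(0.09500) ≈ 5.4268°, so α ≈ 10.8536°.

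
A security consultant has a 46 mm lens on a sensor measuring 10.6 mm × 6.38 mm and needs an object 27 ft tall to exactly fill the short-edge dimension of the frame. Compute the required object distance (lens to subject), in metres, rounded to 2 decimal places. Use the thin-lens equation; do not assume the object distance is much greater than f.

59.38 m

W: 27 ft × 304.8 mm/ft = 8229.60 mm.
Magnification m = h/W = dᵢ/dₒ; combined with 1/f = 1/dₒ + 1/dᵢ this gives dₒ = f·(1 + W/h).
dₒ = 46 mm × (1 + 8229.6/6.38) = 46 × 1290.9059 ≈ 59381.672 mm = 59.3817 m.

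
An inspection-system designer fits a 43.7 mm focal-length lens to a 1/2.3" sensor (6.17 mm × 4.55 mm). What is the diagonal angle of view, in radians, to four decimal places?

0.1750 rad

Sensor diagonal = √(6.17² + 4.55²) = √58.7714 ≈ 7.6663 mm.
Angle of view α = 2·arctan(d/2f) with d = 7.6663 mm and f = 43.7 mm.
d/2f = 0.08771; arctan(0.08771) ≈ 0.0875 rad, so α ≈ 0.1750 rad.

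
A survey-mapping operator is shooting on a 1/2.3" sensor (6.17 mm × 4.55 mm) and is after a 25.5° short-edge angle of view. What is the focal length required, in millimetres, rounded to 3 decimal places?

10.054 mm

From α = 2·arctan(h/2f) we get f = h / (2·tan(α/2)).
With h = 4.55 mm and α/2 = 12.75°, tan(α/2) ≈ 0.22628, so f ≈ 4.55 / 0.45255 ≈ 10.0541 mm.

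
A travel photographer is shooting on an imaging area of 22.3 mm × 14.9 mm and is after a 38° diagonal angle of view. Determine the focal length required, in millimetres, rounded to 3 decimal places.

Sensor diagonal = √(22.3² + 14.9²) = √719.3000 ≈ 26.8198 mm.
From α = 2·arctan(d/2f) we get f = d / (2·tan(α/2)).
With d = 26.8198 mm and α/2 = 19°, tan(α/2) ≈ 0.34433, so f ≈ 26.8198 / 0.68866 ≈ 38.9451 mm.

38.945 mm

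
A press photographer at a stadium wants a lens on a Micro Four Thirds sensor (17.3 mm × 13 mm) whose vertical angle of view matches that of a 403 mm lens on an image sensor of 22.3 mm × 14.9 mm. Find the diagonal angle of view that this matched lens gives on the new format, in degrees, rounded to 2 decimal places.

Equal vertical AOV ⇒ f₂ = f₁ · 13/14.9 = 403 × 0.87248 ≈ 351.6107 mm.
Sensor diagonal = √(17.3² + 13²) = √468.2900 ≈ 21.6400 mm.
Diagonal AOV on the new format = 2·arctan(21.6400 / (2 × 351.6107)) = 2·arctan(0.03077) ≈ 3.5252°.

3.53°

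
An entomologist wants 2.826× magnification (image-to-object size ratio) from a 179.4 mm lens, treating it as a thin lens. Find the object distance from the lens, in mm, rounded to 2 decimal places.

With m = dᵢ/dₒ and 1/f = 1/dₒ + 1/dᵢ, substituting dᵢ = m·dₒ gives 1/f = (1 + 1/m)/dₒ, hence dₒ = f·(1 + 1/m).
dₒ = 179.4 × (1 + 1/2.826) = 179.4 × 1.35386 ≈ 242.882 mm.

242.88 mm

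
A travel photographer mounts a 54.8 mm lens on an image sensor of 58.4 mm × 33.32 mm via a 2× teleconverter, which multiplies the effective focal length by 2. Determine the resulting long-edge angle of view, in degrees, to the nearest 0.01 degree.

Effective focal length f = 54.8 × 2 = 109.6 mm.
α = 2·arctan(58.4 / (2 × 109.6)) = 2·arctan(0.26642) ≈ 29.8368°.

29.84°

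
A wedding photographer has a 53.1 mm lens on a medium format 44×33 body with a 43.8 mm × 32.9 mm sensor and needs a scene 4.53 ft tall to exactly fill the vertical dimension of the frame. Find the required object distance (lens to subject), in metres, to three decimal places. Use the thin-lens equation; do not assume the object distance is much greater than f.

W: 4.53 ft × 304.8 mm/ft = 1380.74 mm.
Magnification m = h/W = dᵢ/dₒ; combined with 1/f = 1/dₒ + 1/dᵢ this gives dₒ = f·(1 + W/h).
dₒ = 53.1 mm × (1 + 1380.74/32.9) = 53.1 × 42.9679 ≈ 2281.596 mm = 2.2816 m.

2.282 m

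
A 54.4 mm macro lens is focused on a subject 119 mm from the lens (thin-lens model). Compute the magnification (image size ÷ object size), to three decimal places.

0.842×

Thin lens: 1/f = 1/dₒ + 1/dᵢ → 1/dᵢ = 1/54.4 − 1/119 = 0.0099790 mm⁻¹, so dᵢ ≈ 100.2105 mm.
Magnification m = dᵢ/dₒ = 100.2105/119 ≈ 0.84211.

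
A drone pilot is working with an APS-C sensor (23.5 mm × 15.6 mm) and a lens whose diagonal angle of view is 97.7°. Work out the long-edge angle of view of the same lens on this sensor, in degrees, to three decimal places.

87.265°

Sensor diagonal = √(23.5² + 15.6²) = √795.6100 ≈ 28.2066 mm.
From the diagonal AOV: f = 28.2066 / (2·tan(48.85°)) = 28.2066 / 2.28861 ≈ 12.3248 mm.
Long-edge AOV = 2·arctan(23.5 / (2 × 12.3248)) = 2·arctan(0.95337) ≈ 87.2647°.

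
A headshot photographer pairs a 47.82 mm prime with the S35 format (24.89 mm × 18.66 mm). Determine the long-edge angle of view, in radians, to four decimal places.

0.5092 rad

Angle of view α = 2·arctan(w/2f) with w = 24.89 mm and f = 47.82 mm.
w/2f = 0.26025; arctan(0.26025) ≈ 0.2546 rad, so α ≈ 0.5092 rad.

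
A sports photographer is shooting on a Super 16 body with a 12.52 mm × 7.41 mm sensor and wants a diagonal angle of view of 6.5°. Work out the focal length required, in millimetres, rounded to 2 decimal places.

128.10 mm

Sensor diagonal = √(12.52² + 7.41²) = √211.6585 ≈ 14.5485 mm.
From α = 2·arctan(d/2f) we get f = d / (2·tan(α/2)).
With d = 14.5485 mm and α/2 = 3.25°, tan(α/2) ≈ 0.05678, so f ≈ 14.5485 / 0.11357 ≈ 128.1035 mm.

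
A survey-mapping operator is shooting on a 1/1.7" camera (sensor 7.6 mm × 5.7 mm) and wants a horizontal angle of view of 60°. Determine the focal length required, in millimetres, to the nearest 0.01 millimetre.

6.58 mm

From α = 2·arctan(w/2f) we get f = w / (2·tan(α/2)).
With w = 7.6 mm and α/2 = 30°, tan(α/2) ≈ 0.57735, so f ≈ 7.6 / 1.15470 ≈ 6.5818 mm.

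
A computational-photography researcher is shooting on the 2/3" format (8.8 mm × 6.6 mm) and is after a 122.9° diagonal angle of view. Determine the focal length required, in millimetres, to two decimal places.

2.99 mm

Sensor diagonal = √(8.8² + 6.6²) = √121.0000 ≈ 11.0000 mm.
From α = 2·arctan(d/2f) we get f = d / (2·tan(α/2)).
With d = 11.0000 mm and α/2 = 61.45°, tan(α/2) ≈ 1.83794, so f ≈ 11.0000 / 3.67589 ≈ 2.9925 mm.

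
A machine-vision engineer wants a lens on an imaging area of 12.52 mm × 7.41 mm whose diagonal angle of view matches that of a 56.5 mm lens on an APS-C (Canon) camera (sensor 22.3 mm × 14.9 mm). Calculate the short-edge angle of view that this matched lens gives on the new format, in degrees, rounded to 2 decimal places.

13.79°

Sensor diagonal = √(22.3² + 14.9²) = √719.3000 ≈ 26.8198 mm.
Sensor diagonal = √(12.52² + 7.41²) = √211.6585 ≈ 14.5485 mm.
Equal diagonal AOV ⇒ f₂ = f₁ · 14.5485/26.8198 = 56.5 × 0.54245 ≈ 30.6486 mm.
Short-edge AOV on the new format = 2·arctan(7.41 / (2 × 30.6486)) = 2·arctan(0.12089) ≈ 13.7857°.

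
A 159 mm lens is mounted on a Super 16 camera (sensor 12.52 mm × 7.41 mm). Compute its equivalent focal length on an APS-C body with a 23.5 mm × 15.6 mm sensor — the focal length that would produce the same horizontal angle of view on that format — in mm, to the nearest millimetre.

Equal angle of view means equal width/f ratio, so f₂ = f₁ · (width₂/width₁) = 159 × 23.5/12.52.
f₂ = 159 × 1.87700 ≈ 298.442 mm.

298 mm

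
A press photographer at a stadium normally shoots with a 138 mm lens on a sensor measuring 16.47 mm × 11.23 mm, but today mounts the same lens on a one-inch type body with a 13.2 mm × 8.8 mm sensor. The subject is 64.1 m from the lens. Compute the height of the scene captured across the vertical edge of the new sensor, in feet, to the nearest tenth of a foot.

13.4 ft

The focal length stays 138 mm; the relevant sensor dimension is now h = 8.8 mm. Object distance dₒ = 64.1 m = 64100 mm.
Thin-lens field height W = h·(dₒ − f)/f = 8.8 × (64100 − 138)/138 ≈ 4078.736 mm = 4078.736/304.8 ft = 13.3817 ft.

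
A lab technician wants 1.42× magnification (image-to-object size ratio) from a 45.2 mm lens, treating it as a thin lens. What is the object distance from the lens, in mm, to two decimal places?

With m = dᵢ/dₒ and 1/f = 1/dₒ + 1/dᵢ, substituting dᵢ = m·dₒ gives 1/f = (1 + 1/m)/dₒ, hence dₒ = f·(1 + 1/m).
dₒ = 45.2 × (1 + 1/1.42) = 45.2 × 1.70423 ≈ 77.031 mm.

77.03 mm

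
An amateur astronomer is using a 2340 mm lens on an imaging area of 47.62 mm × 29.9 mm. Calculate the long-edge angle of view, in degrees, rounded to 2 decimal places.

1.17°

Angle of view α = 2·arctan(w/2f) with w = 47.62 mm and f = 2340 mm.
w/2f = 0.01018; arctan(0.01018) ≈ 0.5830°, so α ≈ 1.1660°.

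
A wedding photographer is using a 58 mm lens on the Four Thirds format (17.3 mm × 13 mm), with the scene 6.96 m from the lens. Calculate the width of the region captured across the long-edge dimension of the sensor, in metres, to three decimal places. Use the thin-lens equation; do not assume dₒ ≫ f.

2.059 m

dₒ: 6.96 m = 6960 mm.
Similar triangles through the lens centre give W/dₒ = w/dᵢ; with 1/f = 1/dₒ + 1/dᵢ this gives W = w·(dₒ − f)/f.
W = 17.3 mm × (6960 − 58) / 58 = 17.3 × 119.0000 ≈ 2058.700 mm = 2.0587 m.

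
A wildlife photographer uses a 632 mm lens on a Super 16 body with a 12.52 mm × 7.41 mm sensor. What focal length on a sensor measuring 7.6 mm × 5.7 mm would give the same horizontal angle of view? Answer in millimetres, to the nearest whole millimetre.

384 mm

Equal angle of view means equal width/f ratio, so f₂ = f₁ · (width₂/width₁) = 632 × 7.6/12.52.
f₂ = 632 × 0.60703 ≈ 383.642 mm.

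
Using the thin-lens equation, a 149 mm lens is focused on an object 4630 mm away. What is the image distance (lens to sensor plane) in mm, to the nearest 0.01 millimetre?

1/dᵢ = 1/f − 1/dₒ = 1/149 − 1/4630 = 0.0064954 mm⁻¹.
dᵢ = 1/0.0064954 ≈ 153.9545 mm.

153.95 mm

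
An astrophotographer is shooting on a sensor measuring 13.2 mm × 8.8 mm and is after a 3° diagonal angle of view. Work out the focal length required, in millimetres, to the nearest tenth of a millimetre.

302.9 mm

Sensor diagonal = √(13.2² + 8.8²) = √251.6800 ≈ 15.8644 mm.
From α = 2·arctan(d/2f) we get f = d / (2·tan(α/2)).
With d = 15.8644 mm and α/2 = 1.5°, tan(α/2) ≈ 0.02619, so f ≈ 15.8644 / 0.05237 ≈ 302.9190 mm.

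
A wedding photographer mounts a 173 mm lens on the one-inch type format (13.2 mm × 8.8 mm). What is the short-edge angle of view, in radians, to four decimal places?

0.0509 rad

Angle of view α = 2·arctan(h/2f) with h = 8.8 mm and f = 173 mm.
h/2f = 0.02543; arctan(0.02543) ≈ 0.0254 rad, so α ≈ 0.0509 rad.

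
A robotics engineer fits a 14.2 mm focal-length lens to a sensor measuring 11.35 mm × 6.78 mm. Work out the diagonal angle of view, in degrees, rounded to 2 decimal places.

49.93°

Sensor diagonal = √(11.35² + 6.78²) = √174.7909 ≈ 13.2209 mm.
Angle of view α = 2·arctan(d/2f) with d = 13.2209 mm and f = 14.2 mm.
d/2f = 0.46552; arctan(0.46552) ≈ 24.9631°, so α ≈ 49.9261°.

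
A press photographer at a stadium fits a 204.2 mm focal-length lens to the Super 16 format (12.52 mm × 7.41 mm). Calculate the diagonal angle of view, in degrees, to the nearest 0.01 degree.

Sensor diagonal = √(12.52² + 7.41²) = √211.6585 ≈ 14.5485 mm.
Angle of view α = 2·arctan(d/2f) with d = 14.5485 mm and f = 204.2 mm.
d/2f = 0.03562; arctan(0.03562) ≈ 2.0402°, so α ≈ 4.0804°.

4.08°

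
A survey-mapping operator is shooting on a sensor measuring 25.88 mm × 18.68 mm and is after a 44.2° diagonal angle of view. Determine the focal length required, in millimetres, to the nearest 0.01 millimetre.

39.30 mm

Sensor diagonal = √(25.88² + 18.68²) = √1018.7168 ≈ 31.9173 mm.
From α = 2·arctan(d/2f) we get f = d / (2·tan(α/2)).
With d = 31.9173 mm and α/2 = 22.1°, tan(α/2) ≈ 0.40606, so f ≈ 31.9173 / 0.81212 ≈ 39.3015 mm.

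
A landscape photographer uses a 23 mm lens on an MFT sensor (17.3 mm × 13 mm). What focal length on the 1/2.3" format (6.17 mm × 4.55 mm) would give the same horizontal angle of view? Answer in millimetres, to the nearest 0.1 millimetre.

8.2 mm

Equal angle of view means equal width/f ratio, so f₂ = f₁ · (width₂/width₁) = 23 × 6.17/17.3.
f₂ = 23 × 0.35665 ≈ 8.203 mm.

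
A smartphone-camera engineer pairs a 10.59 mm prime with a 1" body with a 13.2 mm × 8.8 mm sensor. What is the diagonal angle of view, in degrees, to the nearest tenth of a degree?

73.7°

Sensor diagonal = √(13.2² + 8.8²) = √251.6800 ≈ 15.8644 mm.
Angle of view α = 2·arctan(d/2f) with d = 15.8644 mm and f = 10.59 mm.
d/2f = 0.74903; arctan(0.74903) ≈ 36.8343°, so α ≈ 73.6685°.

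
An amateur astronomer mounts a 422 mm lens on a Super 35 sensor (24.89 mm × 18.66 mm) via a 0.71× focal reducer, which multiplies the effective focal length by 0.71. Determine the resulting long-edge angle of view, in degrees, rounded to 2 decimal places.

4.76°

Effective focal length f = 422 × 0.71 = 299.62 mm.
α = 2·arctan(24.89 / (2 × 299.62)) = 2·arctan(0.04154) ≈ 4.7569°.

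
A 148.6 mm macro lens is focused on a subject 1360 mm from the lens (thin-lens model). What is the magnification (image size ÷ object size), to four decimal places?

0.1227×

Thin lens: 1/f = 1/dₒ + 1/dᵢ → 1/dᵢ = 1/148.6 − 1/1360 = 0.0059942 mm⁻¹, so dᵢ ≈ 166.8285 mm.
Magnification m = dᵢ/dₒ = 166.8285/1360 ≈ 0.12267.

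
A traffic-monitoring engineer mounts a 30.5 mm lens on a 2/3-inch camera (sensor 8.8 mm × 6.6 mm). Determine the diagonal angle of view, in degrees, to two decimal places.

20.44°

Sensor diagonal = √(8.8² + 6.6²) = √121.0000 ≈ 11.0000 mm.
Angle of view α = 2·arctan(d/2f) with d = 11.0000 mm and f = 30.5 mm.
d/2f = 0.18033; arctan(0.18033) ≈ 10.2222°, so α ≈ 20.4443°.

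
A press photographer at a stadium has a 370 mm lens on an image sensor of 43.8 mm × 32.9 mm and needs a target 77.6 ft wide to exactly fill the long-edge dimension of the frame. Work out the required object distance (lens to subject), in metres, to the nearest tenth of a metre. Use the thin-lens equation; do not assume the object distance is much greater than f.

W: 77.6 ft × 304.8 mm/ft = 23652.48 mm.
Magnification m = w/W = dᵢ/dₒ; combined with 1/f = 1/dₒ + 1/dᵢ this gives dₒ = f·(1 + W/w).
dₒ = 370 mm × (1 + 23652.5/43.8) = 370 × 541.0109 ≈ 200174.048 mm = 200.174 m.

200.2 m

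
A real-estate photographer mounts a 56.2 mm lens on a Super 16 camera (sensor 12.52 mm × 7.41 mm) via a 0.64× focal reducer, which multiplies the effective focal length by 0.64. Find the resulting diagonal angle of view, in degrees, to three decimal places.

22.867°

Effective focal length f = 56.2 × 0.64 = 35.968 mm.
Sensor diagonal = √(12.52² + 7.41²) = √211.6585 ≈ 14.5485 mm.
α = 2·arctan(14.548 / (2 × 35.968)) = 2·arctan(0.20224) ≈ 22.8668°.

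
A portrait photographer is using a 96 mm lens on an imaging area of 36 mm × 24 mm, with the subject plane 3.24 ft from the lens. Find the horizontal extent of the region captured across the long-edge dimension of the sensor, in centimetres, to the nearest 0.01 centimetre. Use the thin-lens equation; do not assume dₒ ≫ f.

33.43 cm

dₒ: 3.24 ft × 304.8 mm/ft = 987.55 mm.
Similar triangles through the lens centre give W/dₒ = w/dᵢ; with 1/f = 1/dₒ + 1/dᵢ this gives W = w·(dₒ − f)/f.
W = 36 mm × (987.552 − 96) / 96 = 36 × 9.2870 ≈ 334.332 mm = 33.4332 cm.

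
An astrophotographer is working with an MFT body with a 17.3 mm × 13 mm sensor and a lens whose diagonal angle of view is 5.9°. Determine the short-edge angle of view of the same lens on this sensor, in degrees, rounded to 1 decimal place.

Sensor diagonal = √(17.3² + 13²) = √468.2900 ≈ 21.6400 mm.
From the diagonal AOV: f = 21.6400 / (2·tan(2.95°)) = 21.6400 / 0.10307 ≈ 209.9636 mm.
Short-edge AOV = 2·arctan(13 / (2 × 209.9636)) = 2·arctan(0.03096) ≈ 3.5464°.

3.5°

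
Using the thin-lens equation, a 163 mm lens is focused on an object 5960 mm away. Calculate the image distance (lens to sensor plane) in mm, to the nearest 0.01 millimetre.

167.58 mm

1/dᵢ = 1/f − 1/dₒ = 1/163 − 1/5960 = 0.0059672 mm⁻¹.
dᵢ = 1/0.0059672 ≈ 167.5832 mm.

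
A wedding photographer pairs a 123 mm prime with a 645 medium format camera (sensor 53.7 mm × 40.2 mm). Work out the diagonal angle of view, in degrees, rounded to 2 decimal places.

Sensor diagonal = √(53.7² + 40.2²) = √4499.7300 ≈ 67.0800 mm.
Angle of view α = 2·arctan(d/2f) with d = 67.0800 mm and f = 123 mm.
d/2f = 0.27268; arctan(0.27268) ≈ 15.2528°, so α ≈ 30.5055°.

30.51°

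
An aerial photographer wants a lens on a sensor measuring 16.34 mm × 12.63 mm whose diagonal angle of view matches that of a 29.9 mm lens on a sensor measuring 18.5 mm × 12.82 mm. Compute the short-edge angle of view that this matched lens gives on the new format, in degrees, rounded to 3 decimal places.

25.925°

Sensor diagonal = √(18.5² + 12.82²) = √506.6024 ≈ 22.5078 mm.
Sensor diagonal = √(16.34² + 12.63²) = √426.5125 ≈ 20.6522 mm.
Equal diagonal AOV ⇒ f₂ = f₁ · 20.6522/22.5078 = 29.9 × 0.91756 ≈ 27.4349 mm.
Short-edge AOV on the new format = 2·arctan(12.63 / (2 × 27.4349)) = 2·arctan(0.23018) ≈ 25.9253°.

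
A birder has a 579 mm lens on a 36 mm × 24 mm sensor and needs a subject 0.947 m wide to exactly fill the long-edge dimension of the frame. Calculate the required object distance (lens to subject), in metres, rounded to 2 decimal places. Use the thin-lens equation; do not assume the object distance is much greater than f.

W: 0.947 m = 947 mm.
Magnification m = w/W = dᵢ/dₒ; combined with 1/f = 1/dₒ + 1/dᵢ this gives dₒ = f·(1 + W/w).
dₒ = 579 mm × (1 + 947/36) = 579 × 27.3056 ≈ 15809.917 mm = 15.8099 m.

15.81 m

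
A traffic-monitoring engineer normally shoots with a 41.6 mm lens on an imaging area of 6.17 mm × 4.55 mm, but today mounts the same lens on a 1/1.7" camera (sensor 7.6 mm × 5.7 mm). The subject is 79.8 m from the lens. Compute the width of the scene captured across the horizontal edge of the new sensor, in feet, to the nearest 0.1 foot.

The focal length stays 41.6 mm; the relevant sensor dimension is now w = 7.6 mm. Object distance dₒ = 79.8 m = 79800 mm.
Thin-lens field width W = w·(dₒ − f)/f = 7.6 × (79800 − 41.6)/41.6 ≈ 14571.246 mm = 14571.246/304.8 ft = 47.8059 ft.

47.8 ft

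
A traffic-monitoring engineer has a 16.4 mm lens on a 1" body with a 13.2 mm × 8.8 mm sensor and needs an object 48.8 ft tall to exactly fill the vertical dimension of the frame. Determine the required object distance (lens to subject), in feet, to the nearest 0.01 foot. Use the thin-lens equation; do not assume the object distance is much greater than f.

W: 48.8 ft × 304.8 mm/ft = 14874.24 mm.
Magnification m = h/W = dᵢ/dₒ; combined with 1/f = 1/dₒ + 1/dᵢ this gives dₒ = f·(1 + W/h).
dₒ = 16.4 mm × (1 + 14874.2/8.8) = 16.4 × 1691.2545 ≈ 27736.574 mm = 27736.574/304.8 ft = 90.9993 ft.

91.00 ft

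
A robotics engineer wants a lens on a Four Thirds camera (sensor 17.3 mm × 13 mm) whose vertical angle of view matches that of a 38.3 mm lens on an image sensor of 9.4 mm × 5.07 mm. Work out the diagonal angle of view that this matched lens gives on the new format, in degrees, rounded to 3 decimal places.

12.575°

Equal vertical AOV ⇒ f₂ = f₁ · 13/5.07 = 38.3 × 2.56410 ≈ 98.2051 mm.
Sensor diagonal = √(17.3² + 13²) = √468.2900 ≈ 21.6400 mm.
Diagonal AOV on the new format = 2·arctan(21.6400 / (2 × 98.2051)) = 2·arctan(0.11018) ≈ 12.5747°.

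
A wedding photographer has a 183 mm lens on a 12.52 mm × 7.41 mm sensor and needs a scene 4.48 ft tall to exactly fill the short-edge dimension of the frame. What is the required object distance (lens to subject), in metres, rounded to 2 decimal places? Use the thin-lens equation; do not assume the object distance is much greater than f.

W: 4.48 ft × 304.8 mm/ft = 1365.50 mm.
Magnification m = h/W = dᵢ/dₒ; combined with 1/f = 1/dₒ + 1/dᵢ this gives dₒ = f·(1 + W/h).
dₒ = 183 mm × (1 + 1365.5/7.41) = 183 × 185.2785 ≈ 33905.972 mm = 33.906 m.

33.91 m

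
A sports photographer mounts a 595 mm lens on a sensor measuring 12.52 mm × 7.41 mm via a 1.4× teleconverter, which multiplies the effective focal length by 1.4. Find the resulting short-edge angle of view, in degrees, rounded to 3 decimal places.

Effective focal length f = 595 × 1.4 = 833 mm.
α = 2·arctan(7.41 / (2 × 833)) = 2·arctan(0.00445) ≈ 0.5097°.

0.510°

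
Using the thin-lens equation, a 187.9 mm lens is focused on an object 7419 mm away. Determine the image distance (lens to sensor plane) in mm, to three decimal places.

192.783 mm

1/dᵢ = 1/f − 1/dₒ = 1/187.9 − 1/7419 = 0.0051872 mm⁻¹.
dᵢ = 1/0.0051872 ≈ 192.7826 mm.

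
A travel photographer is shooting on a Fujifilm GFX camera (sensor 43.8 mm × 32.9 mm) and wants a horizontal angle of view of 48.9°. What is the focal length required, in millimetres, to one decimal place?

From α = 2·arctan(w/2f) we get f = w / (2·tan(α/2)).
With w = 43.8 mm and α/2 = 24.45°, tan(α/2) ≈ 0.45467, so f ≈ 43.8 / 0.90935 ≈ 48.1665 mm.

48.2 mm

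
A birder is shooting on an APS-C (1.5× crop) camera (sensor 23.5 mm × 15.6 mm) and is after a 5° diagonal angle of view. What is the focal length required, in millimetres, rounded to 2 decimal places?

Sensor diagonal = √(23.5² + 15.6²) = √795.6100 ≈ 28.2066 mm.
From α = 2·arctan(d/2f) we get f = d / (2·tan(α/2)).
With d = 28.2066 mm and α/2 = 2.5°, tan(α/2) ≈ 0.04366, so f ≈ 28.2066 / 0.08732 ≈ 323.0182 mm.

323.02 mm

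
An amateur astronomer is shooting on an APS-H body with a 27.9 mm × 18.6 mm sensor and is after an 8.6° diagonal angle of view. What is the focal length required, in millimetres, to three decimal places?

222.978 mm

Sensor diagonal = √(27.9² + 18.6²) = √1124.3700 ≈ 33.5316 mm.
From α = 2·arctan(d/2f) we get f = d / (2·tan(α/2)).
With d = 33.5316 mm and α/2 = 4.3°, tan(α/2) ≈ 0.07519, so f ≈ 33.5316 / 0.15038 ≈ 222.9782 mm.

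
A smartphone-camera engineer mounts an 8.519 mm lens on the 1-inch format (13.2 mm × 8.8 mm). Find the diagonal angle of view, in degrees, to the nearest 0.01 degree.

Sensor diagonal = √(13.2² + 8.8²) = √251.6800 ≈ 15.8644 mm.
Angle of view α = 2·arctan(d/2f) with d = 15.8644 mm and f = 8.519 mm.
d/2f = 0.93112; arctan(0.93112) ≈ 42.9572°, so α ≈ 85.9144°.

85.91°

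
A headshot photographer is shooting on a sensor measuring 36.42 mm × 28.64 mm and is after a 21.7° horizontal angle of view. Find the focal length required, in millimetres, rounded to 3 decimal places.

95.010 mm

From α = 2·arctan(w/2f) we get f = w / (2·tan(α/2)).
With w = 36.42 mm and α/2 = 10.85°, tan(α/2) ≈ 0.19166, so f ≈ 36.42 / 0.38333 ≈ 95.0096 mm.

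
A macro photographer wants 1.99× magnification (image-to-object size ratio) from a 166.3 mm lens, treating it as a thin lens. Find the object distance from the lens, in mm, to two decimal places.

With m = dᵢ/dₒ and 1/f = 1/dₒ + 1/dᵢ, substituting dᵢ = m·dₒ gives 1/f = (1 + 1/m)/dₒ, hence dₒ = f·(1 + 1/m).
dₒ = 166.3 × (1 + 1/1.99) = 166.3 × 1.50251 ≈ 249.868 mm.

249.87 mm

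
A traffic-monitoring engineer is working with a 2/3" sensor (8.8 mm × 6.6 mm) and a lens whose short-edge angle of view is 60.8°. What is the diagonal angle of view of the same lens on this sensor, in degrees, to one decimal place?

88.7°

From the short-edge AOV: f = 6.6 / (2·tan(30.4°)) = 6.6 / 1.17339 ≈ 5.6247 mm.
Sensor diagonal = √(8.8² + 6.6²) = √121.0000 ≈ 11.0000 mm.
Diagonal AOV = 2·arctan(11.0000 / (2 × 5.6247)) = 2·arctan(0.97783) ≈ 88.7154°.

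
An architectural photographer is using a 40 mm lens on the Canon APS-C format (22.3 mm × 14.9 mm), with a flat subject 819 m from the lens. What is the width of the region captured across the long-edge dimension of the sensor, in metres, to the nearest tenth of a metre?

456.6 m

dₒ: 819 m = 819000 mm.
Similar triangles through the lens centre give W/dₒ = w/dᵢ; with 1/f = 1/dₒ + 1/dᵢ this gives W = w·(dₒ − f)/f.
W = 22.3 mm × (819000 − 40) / 40 = 22.3 × 20474.0000 ≈ 456570.200 mm = 456.57 m.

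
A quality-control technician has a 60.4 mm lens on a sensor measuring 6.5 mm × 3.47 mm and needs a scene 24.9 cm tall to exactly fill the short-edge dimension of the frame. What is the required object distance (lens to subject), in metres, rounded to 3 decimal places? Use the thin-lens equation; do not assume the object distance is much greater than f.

4.395 m

W: 24.9 cm = 249 mm.
Magnification m = h/W = dᵢ/dₒ; combined with 1/f = 1/dₒ + 1/dᵢ this gives dₒ = f·(1 + W/h).
dₒ = 60.4 mm × (1 + 249/3.47) = 60.4 × 72.7579 ≈ 4394.579 mm = 4.39458 m.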